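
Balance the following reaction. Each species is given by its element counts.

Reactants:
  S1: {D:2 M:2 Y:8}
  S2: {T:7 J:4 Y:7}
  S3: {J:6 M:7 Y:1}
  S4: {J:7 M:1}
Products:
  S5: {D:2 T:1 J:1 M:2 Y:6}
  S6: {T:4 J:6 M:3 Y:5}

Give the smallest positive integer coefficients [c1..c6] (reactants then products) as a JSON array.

D: 1·2+3·0+2·0+1·0 = 2 | 1·2+5·0 = 2
T: 1·0+3·7+2·0+1·0 = 21 | 1·1+5·4 = 21
J: 1·0+3·4+2·6+1·7 = 31 | 1·1+5·6 = 31
M: 1·2+3·0+2·7+1·1 = 17 | 1·2+5·3 = 17
Y: 1·8+3·7+2·1+1·0 = 31 | 1·6+5·5 = 31
gcd(1,3,2,1,1,5) = 1

Coefficients: [1, 3, 2, 1, 1, 5]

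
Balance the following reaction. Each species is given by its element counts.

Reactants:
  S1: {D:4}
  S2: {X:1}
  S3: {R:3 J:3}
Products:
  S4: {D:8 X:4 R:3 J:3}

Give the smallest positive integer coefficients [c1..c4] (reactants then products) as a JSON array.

Coefficients: [2, 4, 1, 1]

D: 2·4+4·0+1·0 = 8 | 1·8 = 8
X: 2·0+4·1+1·0 = 4 | 1·4 = 4
R: 2·0+4·0+1·3 = 3 | 1·3 = 3
J: 2·0+4·0+1·3 = 3 | 1·3 = 3
gcd(2,4,1,1) = 1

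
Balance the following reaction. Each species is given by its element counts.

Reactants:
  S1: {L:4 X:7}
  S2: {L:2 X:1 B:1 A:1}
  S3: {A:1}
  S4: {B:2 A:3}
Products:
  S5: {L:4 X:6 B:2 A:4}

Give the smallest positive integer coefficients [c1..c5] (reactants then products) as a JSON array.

L: 4·4+2·2+6·0+4·0 = 20 | 5·4 = 20
X: 4·7+2·1+6·0+4·0 = 30 | 5·6 = 30
B: 4·0+2·1+6·0+4·2 = 10 | 5·2 = 10
A: 4·0+2·1+6·1+4·3 = 20 | 5·4 = 20
gcd(4,2,6,4,5) = 1

Coefficients: [4, 2, 6, 4, 5]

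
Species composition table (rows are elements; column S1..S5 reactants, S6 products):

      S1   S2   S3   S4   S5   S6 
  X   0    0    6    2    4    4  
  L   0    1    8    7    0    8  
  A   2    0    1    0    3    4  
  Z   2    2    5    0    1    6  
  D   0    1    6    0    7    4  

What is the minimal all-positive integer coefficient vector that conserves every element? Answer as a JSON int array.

X: 6·0+3·0+1·6+3·2+1·4 = 16 | 4·4 = 16
L: 6·0+3·1+1·8+3·7+1·0 = 32 | 4·8 = 32
A: 6·2+3·0+1·1+3·0+1·3 = 16 | 4·4 = 16
Z: 6·2+3·2+1·5+3·0+1·1 = 24 | 4·6 = 24
D: 6·0+3·1+1·6+3·0+1·7 = 16 | 4·4 = 16
gcd(6,3,1,3,1,4) = 1

Coefficients: [6, 3, 1, 3, 1, 4]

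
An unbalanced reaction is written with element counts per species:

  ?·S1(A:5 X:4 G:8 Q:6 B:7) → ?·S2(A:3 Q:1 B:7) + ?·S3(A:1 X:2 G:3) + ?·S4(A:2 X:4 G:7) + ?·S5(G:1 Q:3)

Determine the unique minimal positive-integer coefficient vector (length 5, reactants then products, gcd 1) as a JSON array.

A: 3·5 = 15 | 3·3+4·1+1·2+5·0 = 15
X: 3·4 = 12 | 3·0+4·2+1·4+5·0 = 12
G: 3·8 = 24 | 3·0+4·3+1·7+5·1 = 24
Q: 3·6 = 18 | 3·1+4·0+1·0+5·3 = 18
B: 3·7 = 21 | 3·7+4·0+1·0+5·0 = 21
gcd(3,3,4,1,5) = 1

Coefficients: [3, 3, 4, 1, 5]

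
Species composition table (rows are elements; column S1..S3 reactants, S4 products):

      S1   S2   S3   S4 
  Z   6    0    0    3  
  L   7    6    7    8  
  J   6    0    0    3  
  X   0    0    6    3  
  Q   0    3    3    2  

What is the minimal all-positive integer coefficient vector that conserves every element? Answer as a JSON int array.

Z: 3·6+1·0+3·0 = 18 | 6·3 = 18
L: 3·7+1·6+3·7 = 48 | 6·8 = 48
J: 3·6+1·0+3·0 = 18 | 6·3 = 18
X: 3·0+1·0+3·6 = 18 | 6·3 = 18
Q: 3·0+1·3+3·3 = 12 | 6·2 = 12
gcd(3,1,3,6) = 1

Coefficients: [3, 1, 3, 6]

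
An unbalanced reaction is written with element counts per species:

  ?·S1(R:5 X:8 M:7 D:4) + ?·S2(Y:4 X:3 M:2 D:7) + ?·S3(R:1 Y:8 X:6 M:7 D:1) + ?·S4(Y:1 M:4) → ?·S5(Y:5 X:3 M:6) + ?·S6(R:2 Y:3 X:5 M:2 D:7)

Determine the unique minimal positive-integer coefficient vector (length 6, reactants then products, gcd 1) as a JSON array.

Coefficients: [1, 3, 3, 1, 5, 4]

R: 1·5+3·0+3·1+1·0 = 8 | 5·0+4·2 = 8
Y: 1·0+3·4+3·8+1·1 = 37 | 5·5+4·3 = 37
X: 1·8+3·3+3·6+1·0 = 35 | 5·3+4·5 = 35
M: 1·7+3·2+3·7+1·4 = 38 | 5·6+4·2 = 38
D: 1·4+3·7+3·1+1·0 = 28 | 5·0+4·7 = 28
gcd(1,3,3,1,5,4) = 1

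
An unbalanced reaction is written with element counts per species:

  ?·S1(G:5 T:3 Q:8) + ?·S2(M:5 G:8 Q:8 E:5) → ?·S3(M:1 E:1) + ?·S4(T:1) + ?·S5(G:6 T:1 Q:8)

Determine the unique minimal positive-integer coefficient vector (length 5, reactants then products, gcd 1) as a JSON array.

Coefficients: [2, 1, 5, 3, 3]

M: 2·0+1·5 = 5 | 5·1+3·0+3·0 = 5
G: 2·5+1·8 = 18 | 5·0+3·0+3·6 = 18
T: 2·3+1·0 = 6 | 5·0+3·1+3·1 = 6
Q: 2·8+1·8 = 24 | 5·0+3·0+3·8 = 24
E: 2·0+1·5 = 5 | 5·1+3·0+3·0 = 5
gcd(2,1,5,3,3) = 1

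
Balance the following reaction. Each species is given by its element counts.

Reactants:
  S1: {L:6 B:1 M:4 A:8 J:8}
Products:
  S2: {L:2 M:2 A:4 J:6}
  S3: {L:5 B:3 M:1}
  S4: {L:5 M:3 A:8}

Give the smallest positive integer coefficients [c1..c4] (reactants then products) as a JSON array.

Coefficients: [3, 4, 1, 1]

L: 3·6 = 18 | 4·2+1·5+1·5 = 18
B: 3·1 = 3 | 4·0+1·3+1·0 = 3
M: 3·4 = 12 | 4·2+1·1+1·3 = 12
A: 3·8 = 24 | 4·4+1·0+1·8 = 24
J: 3·8 = 24 | 4·6+1·0+1·0 = 24
gcd(3,4,1,1) = 1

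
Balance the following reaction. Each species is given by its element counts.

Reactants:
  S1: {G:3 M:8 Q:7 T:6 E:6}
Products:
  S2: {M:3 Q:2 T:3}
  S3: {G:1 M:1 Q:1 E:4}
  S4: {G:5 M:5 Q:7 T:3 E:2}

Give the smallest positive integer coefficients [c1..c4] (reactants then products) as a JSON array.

Coefficients: [3, 5, 4, 1]

G: 3·3 = 9 | 5·0+4·1+1·5 = 9
M: 3·8 = 24 | 5·3+4·1+1·5 = 24
Q: 3·7 = 21 | 5·2+4·1+1·7 = 21
T: 3·6 = 18 | 5·3+4·0+1·3 = 18
E: 3·6 = 18 | 5·0+4·4+1·2 = 18
gcd(3,5,4,1) = 1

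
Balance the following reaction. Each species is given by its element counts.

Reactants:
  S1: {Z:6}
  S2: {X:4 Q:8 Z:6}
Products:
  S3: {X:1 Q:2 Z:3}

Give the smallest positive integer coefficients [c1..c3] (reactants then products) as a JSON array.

X: 1·0+1·4 = 4 | 4·1 = 4
Q: 1·0+1·8 = 8 | 4·2 = 8
Z: 1·6+1·6 = 12 | 4·3 = 12
gcd(1,1,4) = 1

Coefficients: [1, 1, 4]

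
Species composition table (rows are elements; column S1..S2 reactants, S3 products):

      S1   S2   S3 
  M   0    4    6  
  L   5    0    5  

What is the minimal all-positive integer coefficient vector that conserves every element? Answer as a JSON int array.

Coefficients: [2, 3, 2]

M: 2·0+3·4 = 12 | 2·6 = 12
L: 2·5+3·0 = 10 | 2·5 = 10
gcd(2,3,2) = 1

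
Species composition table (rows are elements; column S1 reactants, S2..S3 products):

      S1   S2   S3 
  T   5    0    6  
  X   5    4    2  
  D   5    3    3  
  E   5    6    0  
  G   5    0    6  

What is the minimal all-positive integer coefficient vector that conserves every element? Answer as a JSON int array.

Coefficients: [6, 5, 5]

T: 6·5 = 30 | 5·0+5·6 = 30
X: 6·5 = 30 | 5·4+5·2 = 30
D: 6·5 = 30 | 5·3+5·3 = 30
E: 6·5 = 30 | 5·6+5·0 = 30
G: 6·5 = 30 | 5·0+5·6 = 30
gcd(6,5,5) = 1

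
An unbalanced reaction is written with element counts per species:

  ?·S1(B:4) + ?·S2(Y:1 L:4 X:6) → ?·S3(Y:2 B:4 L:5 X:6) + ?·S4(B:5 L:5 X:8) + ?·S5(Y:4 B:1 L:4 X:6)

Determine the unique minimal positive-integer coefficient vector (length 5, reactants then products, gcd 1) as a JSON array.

Y: 5·0+6·1 = 6 | 1·2+3·0+1·4 = 6
B: 5·4+6·0 = 20 | 1·4+3·5+1·1 = 20
L: 5·0+6·4 = 24 | 1·5+3·5+1·4 = 24
X: 5·0+6·6 = 36 | 1·6+3·8+1·6 = 36
gcd(5,6,1,3,1) = 1

Coefficients: [5, 6, 1, 3, 1]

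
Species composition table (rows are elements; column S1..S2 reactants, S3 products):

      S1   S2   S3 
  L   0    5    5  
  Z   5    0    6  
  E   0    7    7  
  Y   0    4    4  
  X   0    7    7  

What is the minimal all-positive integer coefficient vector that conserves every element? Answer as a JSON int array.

Coefficients: [6, 5, 5]

L: 6·0+5·5 = 25 | 5·5 = 25
Z: 6·5+5·0 = 30 | 5·6 = 30
E: 6·0+5·7 = 35 | 5·7 = 35
Y: 6·0+5·4 = 20 | 5·4 = 20
X: 6·0+5·7 = 35 | 5·7 = 35
gcd(6,5,5) = 1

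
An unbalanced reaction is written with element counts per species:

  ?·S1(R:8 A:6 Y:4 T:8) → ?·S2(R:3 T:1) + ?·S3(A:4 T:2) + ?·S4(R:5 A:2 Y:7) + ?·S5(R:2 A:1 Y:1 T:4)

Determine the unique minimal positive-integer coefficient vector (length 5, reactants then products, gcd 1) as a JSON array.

Coefficients: [5, 6, 5, 2, 6]

R: 5·8 = 40 | 6·3+5·0+2·5+6·2 = 40
A: 5·6 = 30 | 6·0+5·4+2·2+6·1 = 30
Y: 5·4 = 20 | 6·0+5·0+2·7+6·1 = 20
T: 5·8 = 40 | 6·1+5·2+2·0+6·4 = 40
gcd(5,6,5,2,6) = 1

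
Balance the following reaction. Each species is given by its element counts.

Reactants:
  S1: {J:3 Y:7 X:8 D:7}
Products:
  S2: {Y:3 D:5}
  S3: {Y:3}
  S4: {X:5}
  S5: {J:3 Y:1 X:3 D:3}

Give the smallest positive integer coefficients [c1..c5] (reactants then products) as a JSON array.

J: 5·3 = 15 | 4·0+6·0+5·0+5·3 = 15
Y: 5·7 = 35 | 4·3+6·3+5·0+5·1 = 35
X: 5·8 = 40 | 4·0+6·0+5·5+5·3 = 40
D: 5·7 = 35 | 4·5+6·0+5·0+5·3 = 35
gcd(5,4,6,5,5) = 1

Coefficients: [5, 4, 6, 5, 5]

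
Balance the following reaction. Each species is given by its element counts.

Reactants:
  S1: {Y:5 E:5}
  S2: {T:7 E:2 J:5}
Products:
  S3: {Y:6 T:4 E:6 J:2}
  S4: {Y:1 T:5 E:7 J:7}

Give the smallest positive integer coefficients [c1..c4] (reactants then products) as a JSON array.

Y: 5·5+3·0 = 25 | 4·6+1·1 = 25
T: 5·0+3·7 = 21 | 4·4+1·5 = 21
E: 5·5+3·2 = 31 | 4·6+1·7 = 31
J: 5·0+3·5 = 15 | 4·2+1·7 = 15
gcd(5,3,4,1) = 1

Coefficients: [5, 3, 4, 1]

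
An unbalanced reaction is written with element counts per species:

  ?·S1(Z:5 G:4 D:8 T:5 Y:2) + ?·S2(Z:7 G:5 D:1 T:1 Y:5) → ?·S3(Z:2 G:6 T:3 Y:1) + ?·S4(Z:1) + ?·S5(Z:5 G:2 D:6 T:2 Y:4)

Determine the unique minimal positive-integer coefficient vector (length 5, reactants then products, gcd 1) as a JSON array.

Z: 2·5+2·7 = 24 | 2·2+5·1+3·5 = 24
G: 2·4+2·5 = 18 | 2·6+5·0+3·2 = 18
D: 2·8+2·1 = 18 | 2·0+5·0+3·6 = 18
T: 2·5+2·1 = 12 | 2·3+5·0+3·2 = 12
Y: 2·2+2·5 = 14 | 2·1+5·0+3·4 = 14
gcd(2,2,2,5,3) = 1

Coefficients: [2, 2, 2, 5, 3]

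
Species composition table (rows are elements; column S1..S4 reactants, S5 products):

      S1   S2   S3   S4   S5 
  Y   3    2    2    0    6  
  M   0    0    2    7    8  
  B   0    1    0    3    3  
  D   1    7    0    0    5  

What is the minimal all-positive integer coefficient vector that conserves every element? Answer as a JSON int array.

Y: 4·3+3·2+6·2+4·0 = 30 | 5·6 = 30
M: 4·0+3·0+6·2+4·7 = 40 | 5·8 = 40
B: 4·0+3·1+6·0+4·3 = 15 | 5·3 = 15
D: 4·1+3·7+6·0+4·0 = 25 | 5·5 = 25
gcd(4,3,6,4,5) = 1

Coefficients: [4, 3, 6, 4, 5]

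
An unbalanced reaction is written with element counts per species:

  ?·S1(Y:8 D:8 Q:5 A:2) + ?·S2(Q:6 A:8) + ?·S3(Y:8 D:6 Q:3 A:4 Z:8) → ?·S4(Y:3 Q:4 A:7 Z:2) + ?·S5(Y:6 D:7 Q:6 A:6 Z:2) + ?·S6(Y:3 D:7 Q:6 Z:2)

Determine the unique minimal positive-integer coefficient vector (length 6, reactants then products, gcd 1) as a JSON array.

Coefficients: [3, 6, 3, 6, 4, 2]

Y: 3·8+6·0+3·8 = 48 | 6·3+4·6+2·3 = 48
D: 3·8+6·0+3·6 = 42 | 6·0+4·7+2·7 = 42
Q: 3·5+6·6+3·3 = 60 | 6·4+4·6+2·6 = 60
A: 3·2+6·8+3·4 = 66 | 6·7+4·6+2·0 = 66
Z: 3·0+6·0+3·8 = 24 | 6·2+4·2+2·2 = 24
gcd(3,6,3,6,4,2) = 1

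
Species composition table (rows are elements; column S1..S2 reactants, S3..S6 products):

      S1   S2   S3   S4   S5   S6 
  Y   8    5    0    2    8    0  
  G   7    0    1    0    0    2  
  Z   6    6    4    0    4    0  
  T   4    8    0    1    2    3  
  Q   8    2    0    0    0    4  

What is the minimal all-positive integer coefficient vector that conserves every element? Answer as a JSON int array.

Coefficients: [2, 2, 4, 5, 2, 5]

Y: 2·8+2·5 = 26 | 4·0+5·2+2·8+5·0 = 26
G: 2·7+2·0 = 14 | 4·1+5·0+2·0+5·2 = 14
Z: 2·6+2·6 = 24 | 4·4+5·0+2·4+5·0 = 24
T: 2·4+2·8 = 24 | 4·0+5·1+2·2+5·3 = 24
Q: 2·8+2·2 = 20 | 4·0+5·0+2·0+5·4 = 20
gcd(2,2,4,5,2,5) = 1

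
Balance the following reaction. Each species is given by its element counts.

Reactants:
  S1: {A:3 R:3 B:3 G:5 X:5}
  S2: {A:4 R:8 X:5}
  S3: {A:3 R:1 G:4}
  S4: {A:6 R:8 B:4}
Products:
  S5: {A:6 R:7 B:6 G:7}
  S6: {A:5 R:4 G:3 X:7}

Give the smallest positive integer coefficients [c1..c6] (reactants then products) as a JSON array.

Coefficients: [6, 1, 5, 3, 5, 5]

A: 6·3+1·4+5·3+3·6 = 55 | 5·6+5·5 = 55
R: 6·3+1·8+5·1+3·8 = 55 | 5·7+5·4 = 55
B: 6·3+1·0+5·0+3·4 = 30 | 5·6+5·0 = 30
G: 6·5+1·0+5·4+3·0 = 50 | 5·7+5·3 = 50
X: 6·5+1·5+5·0+3·0 = 35 | 5·0+5·7 = 35
gcd(6,1,5,3,5,5) = 1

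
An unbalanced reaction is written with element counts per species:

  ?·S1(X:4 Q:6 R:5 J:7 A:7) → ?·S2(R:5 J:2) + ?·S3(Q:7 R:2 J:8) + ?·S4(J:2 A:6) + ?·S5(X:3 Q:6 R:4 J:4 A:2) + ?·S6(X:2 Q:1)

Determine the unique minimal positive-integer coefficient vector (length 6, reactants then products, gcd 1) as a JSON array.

Coefficients: [4, 2, 1, 4, 2, 5]

X: 4·4 = 16 | 2·0+1·0+4·0+2·3+5·2 = 16
Q: 4·6 = 24 | 2·0+1·7+4·0+2·6+5·1 = 24
R: 4·5 = 20 | 2·5+1·2+4·0+2·4+5·0 = 20
J: 4·7 = 28 | 2·2+1·8+4·2+2·4+5·0 = 28
A: 4·7 = 28 | 2·0+1·0+4·6+2·2+5·0 = 28
gcd(4,2,1,4,2,5) = 1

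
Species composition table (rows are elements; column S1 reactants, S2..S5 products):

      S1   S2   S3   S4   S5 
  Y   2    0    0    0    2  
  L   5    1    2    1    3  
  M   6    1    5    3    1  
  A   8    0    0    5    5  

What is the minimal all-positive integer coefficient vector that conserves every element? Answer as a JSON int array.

Y: 5·2 = 10 | 1·0+3·0+3·0+5·2 = 10
L: 5·5 = 25 | 1·1+3·2+3·1+5·3 = 25
M: 5·6 = 30 | 1·1+3·5+3·3+5·1 = 30
A: 5·8 = 40 | 1·0+3·0+3·5+5·5 = 40
gcd(5,1,3,3,5) = 1

Coefficients: [5, 1, 3, 3, 5]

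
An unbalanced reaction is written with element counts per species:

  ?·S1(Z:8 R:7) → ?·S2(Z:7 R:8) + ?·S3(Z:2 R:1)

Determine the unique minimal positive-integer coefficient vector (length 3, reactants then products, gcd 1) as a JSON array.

Coefficients: [3, 2, 5]

Z: 3·8 = 24 | 2·7+5·2 = 24
R: 3·7 = 21 | 2·8+5·1 = 21
gcd(3,2,5) = 1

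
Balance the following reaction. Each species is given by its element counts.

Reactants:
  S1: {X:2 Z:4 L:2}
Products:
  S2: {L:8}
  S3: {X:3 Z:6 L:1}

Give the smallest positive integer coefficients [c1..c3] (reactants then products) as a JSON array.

X: 6·2 = 12 | 1·0+4·3 = 12
Z: 6·4 = 24 | 1·0+4·6 = 24
L: 6·2 = 12 | 1·8+4·1 = 12
gcd(6,1,4) = 1

Coefficients: [6, 1, 4]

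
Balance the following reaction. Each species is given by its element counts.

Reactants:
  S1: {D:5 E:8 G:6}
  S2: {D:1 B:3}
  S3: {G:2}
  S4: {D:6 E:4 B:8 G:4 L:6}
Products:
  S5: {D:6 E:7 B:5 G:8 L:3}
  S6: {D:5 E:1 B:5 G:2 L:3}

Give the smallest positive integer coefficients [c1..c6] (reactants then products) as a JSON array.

Coefficients: [3, 2, 6, 3, 5, 1]

D: 3·5+2·1+6·0+3·6 = 35 | 5·6+1·5 = 35
E: 3·8+2·0+6·0+3·4 = 36 | 5·7+1·1 = 36
B: 3·0+2·3+6·0+3·8 = 30 | 5·5+1·5 = 30
G: 3·6+2·0+6·2+3·4 = 42 | 5·8+1·2 = 42
L: 3·0+2·0+6·0+3·6 = 18 | 5·3+1·3 = 18
gcd(3,2,6,3,5,1) = 1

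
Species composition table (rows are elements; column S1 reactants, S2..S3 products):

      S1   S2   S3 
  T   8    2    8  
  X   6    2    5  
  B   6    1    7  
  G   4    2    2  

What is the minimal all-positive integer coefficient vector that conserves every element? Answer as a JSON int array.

T: 3·8 = 24 | 4·2+2·8 = 24
X: 3·6 = 18 | 4·2+2·5 = 18
B: 3·6 = 18 | 4·1+2·7 = 18
G: 3·4 = 12 | 4·2+2·2 = 12
gcd(3,4,2) = 1

Coefficients: [3, 4, 2]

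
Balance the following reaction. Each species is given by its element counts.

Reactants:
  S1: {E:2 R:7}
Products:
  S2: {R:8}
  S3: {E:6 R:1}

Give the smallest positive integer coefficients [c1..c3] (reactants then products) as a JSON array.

E: 6·2 = 12 | 5·0+2·6 = 12
R: 6·7 = 42 | 5·8+2·1 = 42
gcd(6,5,2) = 1

Coefficients: [6, 5, 2]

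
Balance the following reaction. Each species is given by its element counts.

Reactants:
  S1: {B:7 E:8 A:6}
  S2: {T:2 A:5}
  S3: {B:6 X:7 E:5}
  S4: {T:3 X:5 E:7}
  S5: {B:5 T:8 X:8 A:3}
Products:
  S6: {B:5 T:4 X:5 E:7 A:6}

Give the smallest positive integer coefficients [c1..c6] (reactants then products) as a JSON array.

B: 2·7+3·0+1·6+2·0+1·5 = 25 | 5·5 = 25
T: 2·0+3·2+1·0+2·3+1·8 = 20 | 5·4 = 20
X: 2·0+3·0+1·7+2·5+1·8 = 25 | 5·5 = 25
E: 2·8+3·0+1·5+2·7+1·0 = 35 | 5·7 = 35
A: 2·6+3·5+1·0+2·0+1·3 = 30 | 5·6 = 30
gcd(2,3,1,2,1,5) = 1

Coefficients: [2, 3, 1, 2, 1, 5]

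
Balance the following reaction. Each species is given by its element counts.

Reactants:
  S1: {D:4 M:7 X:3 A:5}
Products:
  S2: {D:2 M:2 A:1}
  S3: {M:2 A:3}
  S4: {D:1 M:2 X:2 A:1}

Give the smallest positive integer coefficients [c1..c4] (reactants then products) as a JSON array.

D: 4·4 = 16 | 5·2+3·0+6·1 = 16
M: 4·7 = 28 | 5·2+3·2+6·2 = 28
X: 4·3 = 12 | 5·0+3·0+6·2 = 12
A: 4·5 = 20 | 5·1+3·3+6·1 = 20
gcd(4,5,3,6) = 1

Coefficients: [4, 5, 3, 6]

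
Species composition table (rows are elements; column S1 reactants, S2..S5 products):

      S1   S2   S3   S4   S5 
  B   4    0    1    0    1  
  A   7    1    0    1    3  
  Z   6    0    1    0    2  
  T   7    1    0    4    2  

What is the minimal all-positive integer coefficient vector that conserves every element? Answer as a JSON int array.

B: 3·4 = 12 | 1·0+6·1+2·0+6·1 = 12
A: 3·7 = 21 | 1·1+6·0+2·1+6·3 = 21
Z: 3·6 = 18 | 1·0+6·1+2·0+6·2 = 18
T: 3·7 = 21 | 1·1+6·0+2·4+6·2 = 21
gcd(3,1,6,2,6) = 1

Coefficients: [3, 1, 6, 2, 6]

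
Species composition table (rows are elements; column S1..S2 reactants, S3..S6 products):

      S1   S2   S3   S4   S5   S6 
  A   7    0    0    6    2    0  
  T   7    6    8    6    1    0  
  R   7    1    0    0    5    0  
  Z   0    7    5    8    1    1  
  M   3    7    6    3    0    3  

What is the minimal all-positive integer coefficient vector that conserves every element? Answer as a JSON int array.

A: 2·7+6·0 = 14 | 5·0+1·6+4·2+5·0 = 14
T: 2·7+6·6 = 50 | 5·8+1·6+4·1+5·0 = 50
R: 2·7+6·1 = 20 | 5·0+1·0+4·5+5·0 = 20
Z: 2·0+6·7 = 42 | 5·5+1·8+4·1+5·1 = 42
M: 2·3+6·7 = 48 | 5·6+1·3+4·0+5·3 = 48
gcd(2,6,5,1,4,5) = 1

Coefficients: [2, 6, 5, 1, 4, 5]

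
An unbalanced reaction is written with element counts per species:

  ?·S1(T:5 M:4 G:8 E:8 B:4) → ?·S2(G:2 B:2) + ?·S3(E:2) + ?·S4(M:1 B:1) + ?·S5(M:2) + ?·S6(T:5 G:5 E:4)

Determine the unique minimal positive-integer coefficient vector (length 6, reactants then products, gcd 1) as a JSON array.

T: 2·5 = 10 | 3·0+4·0+2·0+3·0+2·5 = 10
M: 2·4 = 8 | 3·0+4·0+2·1+3·2+2·0 = 8
G: 2·8 = 16 | 3·2+4·0+2·0+3·0+2·5 = 16
E: 2·8 = 16 | 3·0+4·2+2·0+3·0+2·4 = 16
B: 2·4 = 8 | 3·2+4·0+2·1+3·0+2·0 = 8
gcd(2,3,4,2,3,2) = 1

Coefficients: [2, 3, 4, 2, 3, 2]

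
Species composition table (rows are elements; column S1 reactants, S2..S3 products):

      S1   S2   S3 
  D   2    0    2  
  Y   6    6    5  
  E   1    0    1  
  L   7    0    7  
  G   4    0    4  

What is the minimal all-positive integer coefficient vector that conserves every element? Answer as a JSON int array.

Coefficients: [6, 1, 6]

D: 6·2 = 12 | 1·0+6·2 = 12
Y: 6·6 = 36 | 1·6+6·5 = 36
E: 6·1 = 6 | 1·0+6·1 = 6
L: 6·7 = 42 | 1·0+6·7 = 42
G: 6·4 = 24 | 1·0+6·4 = 24
gcd(6,1,6) = 1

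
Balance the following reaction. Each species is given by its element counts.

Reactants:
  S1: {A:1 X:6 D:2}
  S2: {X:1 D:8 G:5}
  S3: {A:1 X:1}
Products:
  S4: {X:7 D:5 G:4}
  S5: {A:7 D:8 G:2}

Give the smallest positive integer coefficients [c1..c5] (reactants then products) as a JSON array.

A: 1·1+2·0+6·1 = 7 | 2·0+1·7 = 7
X: 1·6+2·1+6·1 = 14 | 2·7+1·0 = 14
D: 1·2+2·8+6·0 = 18 | 2·5+1·8 = 18
G: 1·0+2·5+6·0 = 10 | 2·4+1·2 = 10
gcd(1,2,6,2,1) = 1

Coefficients: [1, 2, 6, 2, 1]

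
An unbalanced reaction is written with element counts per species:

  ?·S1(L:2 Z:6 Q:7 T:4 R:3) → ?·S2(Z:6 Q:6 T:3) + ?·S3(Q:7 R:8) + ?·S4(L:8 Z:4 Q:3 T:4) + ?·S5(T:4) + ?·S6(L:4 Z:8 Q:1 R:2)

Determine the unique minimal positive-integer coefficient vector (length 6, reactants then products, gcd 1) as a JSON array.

Coefficients: [6, 4, 2, 1, 2, 1]

L: 6·2 = 12 | 4·0+2·0+1·8+2·0+1·4 = 12
Z: 6·6 = 36 | 4·6+2·0+1·4+2·0+1·8 = 36
Q: 6·7 = 42 | 4·6+2·7+1·3+2·0+1·1 = 42
T: 6·4 = 24 | 4·3+2·0+1·4+2·4+1·0 = 24
R: 6·3 = 18 | 4·0+2·8+1·0+2·0+1·2 = 18
gcd(6,4,2,1,2,1) = 1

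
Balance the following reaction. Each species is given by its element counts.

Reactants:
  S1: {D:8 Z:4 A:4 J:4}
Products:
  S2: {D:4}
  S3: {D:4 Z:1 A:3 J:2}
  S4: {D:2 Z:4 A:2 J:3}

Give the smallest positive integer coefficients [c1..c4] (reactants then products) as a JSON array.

D: 5·8 = 40 | 4·4+4·4+4·2 = 40
Z: 5·4 = 20 | 4·0+4·1+4·4 = 20
A: 5·4 = 20 | 4·0+4·3+4·2 = 20
J: 5·4 = 20 | 4·0+4·2+4·3 = 20
gcd(5,4,4,4) = 1

Coefficients: [5, 4, 4, 4]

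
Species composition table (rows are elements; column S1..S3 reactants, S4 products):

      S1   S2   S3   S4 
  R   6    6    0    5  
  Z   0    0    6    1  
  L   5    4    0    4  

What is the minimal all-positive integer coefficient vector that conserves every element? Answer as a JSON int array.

R: 4·6+1·6+1·0 = 30 | 6·5 = 30
Z: 4·0+1·0+1·6 = 6 | 6·1 = 6
L: 4·5+1·4+1·0 = 24 | 6·4 = 24
gcd(4,1,1,6) = 1

Coefficients: [4, 1, 1, 6]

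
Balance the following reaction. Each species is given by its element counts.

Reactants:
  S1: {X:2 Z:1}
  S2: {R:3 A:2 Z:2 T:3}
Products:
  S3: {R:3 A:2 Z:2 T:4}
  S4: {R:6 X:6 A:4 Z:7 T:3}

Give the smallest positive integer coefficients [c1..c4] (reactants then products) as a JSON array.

R: 3·0+5·3 = 15 | 3·3+1·6 = 15
X: 3·2+5·0 = 6 | 3·0+1·6 = 6
A: 3·0+5·2 = 10 | 3·2+1·4 = 10
Z: 3·1+5·2 = 13 | 3·2+1·7 = 13
T: 3·0+5·3 = 15 | 3·4+1·3 = 15
gcd(3,5,3,1) = 1

Coefficients: [3, 5, 3, 1]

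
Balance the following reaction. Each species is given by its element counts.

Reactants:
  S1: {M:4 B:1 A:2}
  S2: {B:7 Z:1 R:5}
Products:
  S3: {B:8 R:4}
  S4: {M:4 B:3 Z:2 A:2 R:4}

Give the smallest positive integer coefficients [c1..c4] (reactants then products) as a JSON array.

Coefficients: [2, 4, 3, 2]

M: 2·4+4·0 = 8 | 3·0+2·4 = 8
B: 2·1+4·7 = 30 | 3·8+2·3 = 30
Z: 2·0+4·1 = 4 | 3·0+2·2 = 4
A: 2·2+4·0 = 4 | 3·0+2·2 = 4
R: 2·0+4·5 = 20 | 3·4+2·4 = 20
gcd(2,4,3,2) = 1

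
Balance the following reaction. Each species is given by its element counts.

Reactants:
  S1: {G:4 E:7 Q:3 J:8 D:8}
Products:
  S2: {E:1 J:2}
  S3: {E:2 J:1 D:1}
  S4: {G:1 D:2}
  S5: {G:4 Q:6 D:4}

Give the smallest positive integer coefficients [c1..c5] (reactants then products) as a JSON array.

G: 2·4 = 8 | 6·0+4·0+4·1+1·4 = 8
E: 2·7 = 14 | 6·1+4·2+4·0+1·0 = 14
Q: 2·3 = 6 | 6·0+4·0+4·0+1·6 = 6
J: 2·8 = 16 | 6·2+4·1+4·0+1·0 = 16
D: 2·8 = 16 | 6·0+4·1+4·2+1·4 = 16
gcd(2,6,4,4,1) = 1

Coefficients: [2, 6, 4, 4, 1]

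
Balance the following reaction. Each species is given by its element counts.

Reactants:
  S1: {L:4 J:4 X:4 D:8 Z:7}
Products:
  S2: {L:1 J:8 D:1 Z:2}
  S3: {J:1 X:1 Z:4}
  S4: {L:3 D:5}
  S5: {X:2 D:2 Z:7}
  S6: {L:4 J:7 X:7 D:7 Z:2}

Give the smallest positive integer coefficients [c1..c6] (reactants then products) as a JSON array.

L: 6·4 = 24 | 1·1+2·0+5·3+4·0+2·4 = 24
J: 6·4 = 24 | 1·8+2·1+5·0+4·0+2·7 = 24
X: 6·4 = 24 | 1·0+2·1+5·0+4·2+2·7 = 24
D: 6·8 = 48 | 1·1+2·0+5·5+4·2+2·7 = 48
Z: 6·7 = 42 | 1·2+2·4+5·0+4·7+2·2 = 42
gcd(6,1,2,5,4,2) = 1

Coefficients: [6, 1, 2, 5, 4, 2]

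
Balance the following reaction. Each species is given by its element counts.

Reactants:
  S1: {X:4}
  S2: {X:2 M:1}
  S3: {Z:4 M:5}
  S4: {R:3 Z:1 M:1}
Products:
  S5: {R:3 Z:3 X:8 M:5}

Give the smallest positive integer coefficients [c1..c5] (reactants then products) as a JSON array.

Coefficients: [5, 6, 2, 4, 4]

R: 5·0+6·0+2·0+4·3 = 12 | 4·3 = 12
Z: 5·0+6·0+2·4+4·1 = 12 | 4·3 = 12
X: 5·4+6·2+2·0+4·0 = 32 | 4·8 = 32
M: 5·0+6·1+2·5+4·1 = 20 | 4·5 = 20
gcd(5,6,2,4,4) = 1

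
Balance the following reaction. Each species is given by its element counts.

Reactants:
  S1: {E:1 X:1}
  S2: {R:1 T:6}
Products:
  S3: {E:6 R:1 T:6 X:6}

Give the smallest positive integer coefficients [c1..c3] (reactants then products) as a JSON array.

Coefficients: [6, 1, 1]

E: 6·1+1·0 = 6 | 1·6 = 6
R: 6·0+1·1 = 1 | 1·1 = 1
T: 6·0+1·6 = 6 | 1·6 = 6
X: 6·1+1·0 = 6 | 1·6 = 6
gcd(6,1,1) = 1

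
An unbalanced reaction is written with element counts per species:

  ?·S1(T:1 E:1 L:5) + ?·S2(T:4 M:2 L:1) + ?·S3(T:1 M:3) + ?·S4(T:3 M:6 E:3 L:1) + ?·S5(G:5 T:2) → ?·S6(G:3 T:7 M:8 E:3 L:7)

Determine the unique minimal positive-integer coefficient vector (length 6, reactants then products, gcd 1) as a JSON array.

G: 6·0+2·0+6·0+3·0+3·5 = 15 | 5·3 = 15
T: 6·1+2·4+6·1+3·3+3·2 = 35 | 5·7 = 35
M: 6·0+2·2+6·3+3·6+3·0 = 40 | 5·8 = 40
E: 6·1+2·0+6·0+3·3+3·0 = 15 | 5·3 = 15
L: 6·5+2·1+6·0+3·1+3·0 = 35 | 5·7 = 35
gcd(6,2,6,3,3,5) = 1

Coefficients: [6, 2, 6, 3, 3, 5]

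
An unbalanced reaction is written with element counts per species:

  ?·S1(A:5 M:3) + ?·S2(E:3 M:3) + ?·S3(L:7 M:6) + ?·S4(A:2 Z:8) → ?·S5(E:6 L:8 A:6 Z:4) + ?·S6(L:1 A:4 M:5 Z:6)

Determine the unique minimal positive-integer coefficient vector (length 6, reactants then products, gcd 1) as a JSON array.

Coefficients: [4, 2, 2, 5, 1, 6]

E: 4·0+2·3+2·0+5·0 = 6 | 1·6+6·0 = 6
L: 4·0+2·0+2·7+5·0 = 14 | 1·8+6·1 = 14
A: 4·5+2·0+2·0+5·2 = 30 | 1·6+6·4 = 30
M: 4·3+2·3+2·6+5·0 = 30 | 1·0+6·5 = 30
Z: 4·0+2·0+2·0+5·8 = 40 | 1·4+6·6 = 40
gcd(4,2,2,5,1,6) = 1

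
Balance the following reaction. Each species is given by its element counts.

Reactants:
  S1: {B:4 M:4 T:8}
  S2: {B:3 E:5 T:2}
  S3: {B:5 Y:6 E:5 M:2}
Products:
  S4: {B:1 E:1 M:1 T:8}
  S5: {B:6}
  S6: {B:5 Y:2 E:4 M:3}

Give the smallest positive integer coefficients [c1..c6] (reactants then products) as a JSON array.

Coefficients: [5, 4, 2, 6, 1, 6]

B: 5·4+4·3+2·5 = 42 | 6·1+1·6+6·5 = 42
Y: 5·0+4·0+2·6 = 12 | 6·0+1·0+6·2 = 12
E: 5·0+4·5+2·5 = 30 | 6·1+1·0+6·4 = 30
M: 5·4+4·0+2·2 = 24 | 6·1+1·0+6·3 = 24
T: 5·8+4·2+2·0 = 48 | 6·8+1·0+6·0 = 48
gcd(5,4,2,6,1,6) = 1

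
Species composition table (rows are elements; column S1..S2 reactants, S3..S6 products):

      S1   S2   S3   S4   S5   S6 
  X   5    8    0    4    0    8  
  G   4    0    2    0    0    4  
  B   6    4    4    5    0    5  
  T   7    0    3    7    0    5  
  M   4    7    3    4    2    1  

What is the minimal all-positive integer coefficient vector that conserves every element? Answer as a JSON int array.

Coefficients: [4, 1, 2, 1, 5, 3]

X: 4·5+1·8 = 28 | 2·0+1·4+5·0+3·8 = 28
G: 4·4+1·0 = 16 | 2·2+1·0+5·0+3·4 = 16
B: 4·6+1·4 = 28 | 2·4+1·5+5·0+3·5 = 28
T: 4·7+1·0 = 28 | 2·3+1·7+5·0+3·5 = 28
M: 4·4+1·7 = 23 | 2·3+1·4+5·2+3·1 = 23
gcd(4,1,2,1,5,3) = 1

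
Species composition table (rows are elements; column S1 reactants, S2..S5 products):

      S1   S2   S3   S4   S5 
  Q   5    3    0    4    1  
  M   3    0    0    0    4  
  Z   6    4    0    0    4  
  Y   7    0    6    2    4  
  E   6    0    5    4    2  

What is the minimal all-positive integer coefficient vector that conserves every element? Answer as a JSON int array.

Q: 4·5 = 20 | 3·3+2·0+2·4+3·1 = 20
M: 4·3 = 12 | 3·0+2·0+2·0+3·4 = 12
Z: 4·6 = 24 | 3·4+2·0+2·0+3·4 = 24
Y: 4·7 = 28 | 3·0+2·6+2·2+3·4 = 28
E: 4·6 = 24 | 3·0+2·5+2·4+3·2 = 24
gcd(4,3,2,2,3) = 1

Coefficients: [4, 3, 2, 2, 3]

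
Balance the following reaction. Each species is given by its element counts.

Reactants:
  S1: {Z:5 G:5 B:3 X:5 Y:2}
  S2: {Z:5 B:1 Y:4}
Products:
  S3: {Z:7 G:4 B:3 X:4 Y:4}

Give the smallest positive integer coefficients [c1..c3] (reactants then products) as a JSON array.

Coefficients: [4, 3, 5]

Z: 4·5+3·5 = 35 | 5·7 = 35
G: 4·5+3·0 = 20 | 5·4 = 20
B: 4·3+3·1 = 15 | 5·3 = 15
X: 4·5+3·0 = 20 | 5·4 = 20
Y: 4·2+3·4 = 20 | 5·4 = 20
gcd(4,3,5) = 1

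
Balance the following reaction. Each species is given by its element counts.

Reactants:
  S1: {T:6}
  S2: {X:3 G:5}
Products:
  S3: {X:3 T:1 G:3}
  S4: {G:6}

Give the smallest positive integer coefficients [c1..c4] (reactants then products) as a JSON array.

Coefficients: [1, 6, 6, 2]

X: 1·0+6·3 = 18 | 6·3+2·0 = 18
T: 1·6+6·0 = 6 | 6·1+2·0 = 6
G: 1·0+6·5 = 30 | 6·3+2·6 = 30
gcd(1,6,6,2) = 1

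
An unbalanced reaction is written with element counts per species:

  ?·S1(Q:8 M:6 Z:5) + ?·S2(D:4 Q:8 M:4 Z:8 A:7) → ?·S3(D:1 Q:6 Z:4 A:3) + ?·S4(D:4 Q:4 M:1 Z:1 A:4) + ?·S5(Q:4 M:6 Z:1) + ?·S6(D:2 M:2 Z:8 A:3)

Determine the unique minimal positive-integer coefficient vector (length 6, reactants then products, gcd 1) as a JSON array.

Coefficients: [3, 5, 6, 2, 5, 3]

D: 3·0+5·4 = 20 | 6·1+2·4+5·0+3·2 = 20
Q: 3·8+5·8 = 64 | 6·6+2·4+5·4+3·0 = 64
M: 3·6+5·4 = 38 | 6·0+2·1+5·6+3·2 = 38
Z: 3·5+5·8 = 55 | 6·4+2·1+5·1+3·8 = 55
A: 3·0+5·7 = 35 | 6·3+2·4+5·0+3·3 = 35
gcd(3,5,6,2,5,3) = 1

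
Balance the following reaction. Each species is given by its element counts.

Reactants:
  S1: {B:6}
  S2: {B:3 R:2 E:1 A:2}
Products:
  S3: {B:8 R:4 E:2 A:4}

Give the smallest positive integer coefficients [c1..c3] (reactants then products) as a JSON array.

Coefficients: [1, 6, 3]

B: 1·6+6·3 = 24 | 3·8 = 24
R: 1·0+6·2 = 12 | 3·4 = 12
E: 1·0+6·1 = 6 | 3·2 = 6
A: 1·0+6·2 = 12 | 3·4 = 12
gcd(1,6,3) = 1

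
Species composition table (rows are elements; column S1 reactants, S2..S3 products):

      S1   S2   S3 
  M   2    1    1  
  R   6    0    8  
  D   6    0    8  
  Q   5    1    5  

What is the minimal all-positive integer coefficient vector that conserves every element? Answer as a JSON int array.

Coefficients: [4, 5, 3]

M: 4·2 = 8 | 5·1+3·1 = 8
R: 4·6 = 24 | 5·0+3·8 = 24
D: 4·6 = 24 | 5·0+3·8 = 24
Q: 4·5 = 20 | 5·1+3·5 = 20
gcd(4,5,3) = 1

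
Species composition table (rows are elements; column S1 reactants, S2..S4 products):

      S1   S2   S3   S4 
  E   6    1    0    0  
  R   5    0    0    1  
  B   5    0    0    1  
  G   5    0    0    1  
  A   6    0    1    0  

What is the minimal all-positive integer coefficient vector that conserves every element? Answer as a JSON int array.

E: 1·6 = 6 | 6·1+6·0+5·0 = 6
R: 1·5 = 5 | 6·0+6·0+5·1 = 5
B: 1·5 = 5 | 6·0+6·0+5·1 = 5
G: 1·5 = 5 | 6·0+6·0+5·1 = 5
A: 1·6 = 6 | 6·0+6·1+5·0 = 6
gcd(1,6,6,5) = 1

Coefficients: [1, 6, 6, 5]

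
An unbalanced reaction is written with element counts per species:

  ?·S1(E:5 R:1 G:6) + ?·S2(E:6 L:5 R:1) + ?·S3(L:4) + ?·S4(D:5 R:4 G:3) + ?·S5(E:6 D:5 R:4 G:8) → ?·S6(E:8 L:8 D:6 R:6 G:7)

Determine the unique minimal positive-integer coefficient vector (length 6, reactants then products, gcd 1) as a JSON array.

E: 2·5+4·6+5·0+5·0+1·6 = 40 | 5·8 = 40
L: 2·0+4·5+5·4+5·0+1·0 = 40 | 5·8 = 40
D: 2·0+4·0+5·0+5·5+1·5 = 30 | 5·6 = 30
R: 2·1+4·1+5·0+5·4+1·4 = 30 | 5·6 = 30
G: 2·6+4·0+5·0+5·3+1·8 = 35 | 5·7 = 35
gcd(2,4,5,5,1,5) = 1

Coefficients: [2, 4, 5, 5, 1, 5]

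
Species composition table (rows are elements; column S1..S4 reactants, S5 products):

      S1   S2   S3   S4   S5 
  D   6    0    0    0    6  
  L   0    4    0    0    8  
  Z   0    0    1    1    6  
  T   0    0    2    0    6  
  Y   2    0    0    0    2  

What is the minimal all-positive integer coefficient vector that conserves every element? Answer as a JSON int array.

D: 1·6+2·0+3·0+3·0 = 6 | 1·6 = 6
L: 1·0+2·4+3·0+3·0 = 8 | 1·8 = 8
Z: 1·0+2·0+3·1+3·1 = 6 | 1·6 = 6
T: 1·0+2·0+3·2+3·0 = 6 | 1·6 = 6
Y: 1·2+2·0+3·0+3·0 = 2 | 1·2 = 2
gcd(1,2,3,3,1) = 1

Coefficients: [1, 2, 3, 3, 1]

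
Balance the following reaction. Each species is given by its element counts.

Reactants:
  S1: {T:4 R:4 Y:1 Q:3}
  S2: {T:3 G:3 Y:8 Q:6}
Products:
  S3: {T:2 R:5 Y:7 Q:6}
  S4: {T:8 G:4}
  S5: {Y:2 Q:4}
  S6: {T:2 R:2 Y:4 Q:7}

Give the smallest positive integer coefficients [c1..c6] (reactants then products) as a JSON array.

T: 6·4+4·3 = 36 | 4·2+3·8+1·0+2·2 = 36
G: 6·0+4·3 = 12 | 4·0+3·4+1·0+2·0 = 12
R: 6·4+4·0 = 24 | 4·5+3·0+1·0+2·2 = 24
Y: 6·1+4·8 = 38 | 4·7+3·0+1·2+2·4 = 38
Q: 6·3+4·6 = 42 | 4·6+3·0+1·4+2·7 = 42
gcd(6,4,4,3,1,2) = 1

Coefficients: [6, 4, 4, 3, 1, 2]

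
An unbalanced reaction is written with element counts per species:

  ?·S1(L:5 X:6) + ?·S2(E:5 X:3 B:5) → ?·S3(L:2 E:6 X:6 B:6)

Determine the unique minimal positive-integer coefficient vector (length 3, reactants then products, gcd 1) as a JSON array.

L: 2·5+6·0 = 10 | 5·2 = 10
E: 2·0+6·5 = 30 | 5·6 = 30
X: 2·6+6·3 = 30 | 5·6 = 30
B: 2·0+6·5 = 30 | 5·6 = 30
gcd(2,6,5) = 1

Coefficients: [2, 6, 5]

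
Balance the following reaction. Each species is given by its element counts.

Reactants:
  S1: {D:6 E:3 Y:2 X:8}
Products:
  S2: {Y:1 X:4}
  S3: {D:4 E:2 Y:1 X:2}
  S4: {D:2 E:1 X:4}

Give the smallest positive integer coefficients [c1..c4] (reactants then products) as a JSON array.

D: 5·6 = 30 | 4·0+6·4+3·2 = 30
E: 5·3 = 15 | 4·0+6·2+3·1 = 15
Y: 5·2 = 10 | 4·1+6·1+3·0 = 10
X: 5·8 = 40 | 4·4+6·2+3·4 = 40
gcd(5,4,6,3) = 1

Coefficients: [5, 4, 6, 3]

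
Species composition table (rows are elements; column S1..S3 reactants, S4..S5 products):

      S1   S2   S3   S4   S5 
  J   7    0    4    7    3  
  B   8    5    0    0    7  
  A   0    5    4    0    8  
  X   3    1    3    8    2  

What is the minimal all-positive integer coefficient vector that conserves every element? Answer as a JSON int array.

Coefficients: [1, 4, 3, 1, 4]

J: 1·7+4·0+3·4 = 19 | 1·7+4·3 = 19
B: 1·8+4·5+3·0 = 28 | 1·0+4·7 = 28
A: 1·0+4·5+3·4 = 32 | 1·0+4·8 = 32
X: 1·3+4·1+3·3 = 16 | 1·8+4·2 = 16
gcd(1,4,3,1,4) = 1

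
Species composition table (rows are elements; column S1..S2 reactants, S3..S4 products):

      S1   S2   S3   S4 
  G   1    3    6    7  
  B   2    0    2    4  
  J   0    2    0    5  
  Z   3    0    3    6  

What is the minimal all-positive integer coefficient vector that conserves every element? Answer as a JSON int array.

Coefficients: [5, 5, 1, 2]

G: 5·1+5·3 = 20 | 1·6+2·7 = 20
B: 5·2+5·0 = 10 | 1·2+2·4 = 10
J: 5·0+5·2 = 10 | 1·0+2·5 = 10
Z: 5·3+5·0 = 15 | 1·3+2·6 = 15
gcd(5,5,1,2) = 1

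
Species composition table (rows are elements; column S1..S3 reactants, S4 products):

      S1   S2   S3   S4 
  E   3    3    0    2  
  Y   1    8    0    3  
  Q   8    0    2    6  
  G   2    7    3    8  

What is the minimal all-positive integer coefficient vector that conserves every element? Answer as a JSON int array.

Coefficients: [1, 1, 5, 3]

E: 1·3+1·3+5·0 = 6 | 3·2 = 6
Y: 1·1+1·8+5·0 = 9 | 3·3 = 9
Q: 1·8+1·0+5·2 = 18 | 3·6 = 18
G: 1·2+1·7+5·3 = 24 | 3·8 = 24
gcd(1,1,5,3) = 1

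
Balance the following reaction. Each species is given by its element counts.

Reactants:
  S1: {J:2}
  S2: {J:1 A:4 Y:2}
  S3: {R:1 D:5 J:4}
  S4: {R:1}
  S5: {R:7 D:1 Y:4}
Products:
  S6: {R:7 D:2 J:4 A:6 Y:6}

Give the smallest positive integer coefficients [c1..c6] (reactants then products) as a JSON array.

Coefficients: [3, 6, 1, 6, 3, 4]

R: 3·0+6·0+1·1+6·1+3·7 = 28 | 4·7 = 28
D: 3·0+6·0+1·5+6·0+3·1 = 8 | 4·2 = 8
J: 3·2+6·1+1·4+6·0+3·0 = 16 | 4·4 = 16
A: 3·0+6·4+1·0+6·0+3·0 = 24 | 4·6 = 24
Y: 3·0+6·2+1·0+6·0+3·4 = 24 | 4·6 = 24
gcd(3,6,1,6,3,4) = 1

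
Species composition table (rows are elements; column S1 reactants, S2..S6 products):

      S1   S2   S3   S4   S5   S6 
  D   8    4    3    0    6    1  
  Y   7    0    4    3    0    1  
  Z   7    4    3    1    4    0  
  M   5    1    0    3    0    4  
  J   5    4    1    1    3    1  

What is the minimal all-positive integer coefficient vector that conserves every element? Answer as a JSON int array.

Coefficients: [5, 1, 5, 4, 3, 3]

D: 5·8 = 40 | 1·4+5·3+4·0+3·6+3·1 = 40
Y: 5·7 = 35 | 1·0+5·4+4·3+3·0+3·1 = 35
Z: 5·7 = 35 | 1·4+5·3+4·1+3·4+3·0 = 35
M: 5·5 = 25 | 1·1+5·0+4·3+3·0+3·4 = 25
J: 5·5 = 25 | 1·4+5·1+4·1+3·3+3·1 = 25
gcd(5,1,5,4,3,3) = 1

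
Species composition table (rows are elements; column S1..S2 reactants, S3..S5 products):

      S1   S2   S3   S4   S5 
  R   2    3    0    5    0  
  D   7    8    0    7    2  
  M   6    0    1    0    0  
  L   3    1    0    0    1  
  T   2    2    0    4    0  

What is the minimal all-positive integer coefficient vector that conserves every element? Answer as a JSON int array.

Coefficients: [1, 1, 6, 1, 4]

R: 1·2+1·3 = 5 | 6·0+1·5+4·0 = 5
D: 1·7+1·8 = 15 | 6·0+1·7+4·2 = 15
M: 1·6+1·0 = 6 | 6·1+1·0+4·0 = 6
L: 1·3+1·1 = 4 | 6·0+1·0+4·1 = 4
T: 1·2+1·2 = 4 | 6·0+1·4+4·0 = 4
gcd(1,1,6,1,4) = 1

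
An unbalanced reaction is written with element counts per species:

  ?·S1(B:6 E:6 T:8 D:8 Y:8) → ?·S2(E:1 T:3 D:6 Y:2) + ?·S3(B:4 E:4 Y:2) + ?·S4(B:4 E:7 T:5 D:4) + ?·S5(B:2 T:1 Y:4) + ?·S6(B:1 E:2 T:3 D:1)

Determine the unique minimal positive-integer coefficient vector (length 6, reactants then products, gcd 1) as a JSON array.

Coefficients: [3, 3, 1, 1, 4, 2]

B: 3·6 = 18 | 3·0+1·4+1·4+4·2+2·1 = 18
E: 3·6 = 18 | 3·1+1·4+1·7+4·0+2·2 = 18
T: 3·8 = 24 | 3·3+1·0+1·5+4·1+2·3 = 24
D: 3·8 = 24 | 3·6+1·0+1·4+4·0+2·1 = 24
Y: 3·8 = 24 | 3·2+1·2+1·0+4·4+2·0 = 24
gcd(3,3,1,1,4,2) = 1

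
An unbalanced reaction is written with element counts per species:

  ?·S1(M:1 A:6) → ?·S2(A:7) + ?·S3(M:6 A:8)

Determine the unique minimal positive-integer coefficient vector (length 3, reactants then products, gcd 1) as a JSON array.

Coefficients: [6, 4, 1]

M: 6·1 = 6 | 4·0+1·6 = 6
A: 6·6 = 36 | 4·7+1·8 = 36
gcd(6,4,1) = 1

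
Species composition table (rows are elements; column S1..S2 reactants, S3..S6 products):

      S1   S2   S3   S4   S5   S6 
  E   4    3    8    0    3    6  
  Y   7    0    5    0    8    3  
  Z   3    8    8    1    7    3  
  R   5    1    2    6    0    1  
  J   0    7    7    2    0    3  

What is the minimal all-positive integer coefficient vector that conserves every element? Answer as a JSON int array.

Coefficients: [5, 3, 1, 4, 3, 2]

E: 5·4+3·3 = 29 | 1·8+4·0+3·3+2·6 = 29
Y: 5·7+3·0 = 35 | 1·5+4·0+3·8+2·3 = 35
Z: 5·3+3·8 = 39 | 1·8+4·1+3·7+2·3 = 39
R: 5·5+3·1 = 28 | 1·2+4·6+3·0+2·1 = 28
J: 5·0+3·7 = 21 | 1·7+4·2+3·0+2·3 = 21
gcd(5,3,1,4,3,2) = 1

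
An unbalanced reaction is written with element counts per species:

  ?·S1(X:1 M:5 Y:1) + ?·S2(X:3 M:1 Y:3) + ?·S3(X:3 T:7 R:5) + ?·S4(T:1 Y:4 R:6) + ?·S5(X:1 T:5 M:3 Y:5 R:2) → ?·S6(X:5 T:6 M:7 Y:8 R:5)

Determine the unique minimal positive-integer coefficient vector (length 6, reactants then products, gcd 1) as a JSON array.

Coefficients: [5, 5, 2, 2, 4, 6]

X: 5·1+5·3+2·3+2·0+4·1 = 30 | 6·5 = 30
T: 5·0+5·0+2·7+2·1+4·5 = 36 | 6·6 = 36
M: 5·5+5·1+2·0+2·0+4·3 = 42 | 6·7 = 42
Y: 5·1+5·3+2·0+2·4+4·5 = 48 | 6·8 = 48
R: 5·0+5·0+2·5+2·6+4·2 = 30 | 6·5 = 30
gcd(5,5,2,2,4,6) = 1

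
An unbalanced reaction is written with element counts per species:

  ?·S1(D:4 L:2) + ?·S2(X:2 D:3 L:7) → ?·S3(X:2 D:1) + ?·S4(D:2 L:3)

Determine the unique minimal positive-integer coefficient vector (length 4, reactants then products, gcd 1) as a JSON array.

Coefficients: [1, 1, 1, 3]

X: 1·0+1·2 = 2 | 1·2+3·0 = 2
D: 1·4+1·3 = 7 | 1·1+3·2 = 7
L: 1·2+1·7 = 9 | 1·0+3·3 = 9
gcd(1,1,1,3) = 1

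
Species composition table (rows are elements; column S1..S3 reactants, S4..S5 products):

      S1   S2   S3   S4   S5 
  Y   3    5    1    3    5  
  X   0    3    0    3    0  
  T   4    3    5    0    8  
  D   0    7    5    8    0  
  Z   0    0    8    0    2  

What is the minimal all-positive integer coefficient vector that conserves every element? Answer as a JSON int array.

Y: 3·3+5·5+1·1 = 35 | 5·3+4·5 = 35
X: 3·0+5·3+1·0 = 15 | 5·3+4·0 = 15
T: 3·4+5·3+1·5 = 32 | 5·0+4·8 = 32
D: 3·0+5·7+1·5 = 40 | 5·8+4·0 = 40
Z: 3·0+5·0+1·8 = 8 | 5·0+4·2 = 8
gcd(3,5,1,5,4) = 1

Coefficients: [3, 5, 1, 5, 4]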